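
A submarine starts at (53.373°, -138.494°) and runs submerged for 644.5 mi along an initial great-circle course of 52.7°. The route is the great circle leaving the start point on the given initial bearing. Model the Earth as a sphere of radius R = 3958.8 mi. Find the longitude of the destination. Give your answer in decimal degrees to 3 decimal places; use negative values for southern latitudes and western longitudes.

Angular distance δ = d/R = 644.5 / 3958.8 = 0.162802 rad.
With φ₁ = 53.373° = 0.931535 rad and θ = 52.7° = 0.919789 rad:
Applying the spherical law of cosines for sides, sin φ₂ = sin φ₁ cos δ + cos φ₁ sin δ cos θ = 0.850523, so φ₂ = 58.269°.
Then Δλ = atan2(0.076922, 0.304201) = 0.247674 rad, from sin θ sin δ cos φ₁ over cos δ − sin φ₁ sin φ₂.
λ₂ = λ₁ + Δλ = -124.303°.

longitude -124.303°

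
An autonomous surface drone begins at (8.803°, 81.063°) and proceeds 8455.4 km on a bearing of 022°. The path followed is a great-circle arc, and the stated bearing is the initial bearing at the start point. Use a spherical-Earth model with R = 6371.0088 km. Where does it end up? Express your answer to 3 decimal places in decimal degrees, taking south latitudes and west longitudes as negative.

latitude 67.838°, longitude 155.583°

Angular distance δ = d/R = 8455.4 / 6371.0088 = 1.327168 rad.
Converting: φ₁ = 0.153641 rad, θ = 0.383972 rad.
Applying the spherical law of cosines for sides, sin φ₂ = sin φ₁ cos δ + cos φ₁ sin δ cos θ = 0.926121, so φ₂ = 67.838°.
Then Δλ = atan2(0.359262, 0.099494) = 1.300627 rad, from sin θ sin δ cos φ₁ over cos δ − sin φ₁ sin φ₂.
Hence λ₂ = 81.063° + 74.520° = 155.583°.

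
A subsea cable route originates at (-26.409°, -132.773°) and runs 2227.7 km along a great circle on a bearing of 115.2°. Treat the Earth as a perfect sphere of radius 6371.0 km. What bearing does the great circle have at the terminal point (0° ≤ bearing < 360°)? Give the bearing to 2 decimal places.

final bearing 104.26°

δ = 2227.7/6371 = 0.349663 rad (20.0342°).
Start latitude φ₁ = -0.460924 rad; initial bearing θ = 2.010619 rad.
Destination latitude: φ₂ = arcsin( sin φ₁ cos δ + cos φ₁ sin δ cos θ ) = arcsin(-0.548503) = -33.264°.
For the longitude increment, Δλ = atan2( sin θ sin δ cos φ₁, cos δ − sin φ₁ sin φ₂ ) = atan2(0.277628, 0.695527) = 21.760°.
λ₂ = -132.773° + 21.760° = -111.013°.
The forward bearing on arrival equals the back-azimuth from the destination plus 180°.
Back-azimuth from P₂ (-33.26°, -111.01°) to P₁ (-26.41°, -132.77°), with Δλ' = λ₁ − λ₂ = -21.76°: atan2( sin Δλ' cos φ₁ , cos φ₂ sin φ₁ − sin φ₂ cos φ₁ cos Δλ' ) = 284.26°.
Final bearing = (284.26° + 180°) mod 360° = 104.26°.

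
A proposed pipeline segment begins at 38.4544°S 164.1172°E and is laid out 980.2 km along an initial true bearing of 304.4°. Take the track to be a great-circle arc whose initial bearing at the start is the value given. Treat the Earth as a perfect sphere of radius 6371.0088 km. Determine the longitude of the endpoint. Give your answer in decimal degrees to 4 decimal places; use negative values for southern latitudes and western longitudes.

longitude 155.4314°

δ = 980.2/6371.0088 = 0.153853 rad (8.8151°).
Start latitude φ₁ = -0.671156 rad; initial bearing θ = 5.312782 rad.
Destination latitude: φ₂ = arcsin( sin φ₁ cos δ + cos φ₁ sin δ cos θ ) = arcsin(-0.546745) = -33.1440°.
For the longitude increment, Δλ = atan2( sin θ sin δ cos φ₁, cos δ − sin φ₁ sin φ₂ ) = atan2(-0.099020, 0.648172) = -8.6858°.
Hence λ₂ = 164.1172° + -8.6858° = 155.4314°.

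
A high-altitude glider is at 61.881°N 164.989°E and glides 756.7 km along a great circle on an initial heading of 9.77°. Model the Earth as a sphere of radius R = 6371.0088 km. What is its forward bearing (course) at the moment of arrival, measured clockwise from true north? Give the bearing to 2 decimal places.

Angular distance δ = d/R = 756.7 / 6371.0088 = 0.118772 rad.
With φ₁ = 61.881° = 1.080027 rad and θ = 9.77° = 0.170519 rad:
Applying the spherical law of cosines for sides, sin φ₂ = sin φ₁ cos δ + cos φ₁ sin δ cos θ = 0.930793, so φ₂ = 68.559°.
For the longitude increment, Δλ = atan2( sin θ sin δ cos φ₁, cos δ − sin φ₁ sin φ₂ ) = atan2(0.009477, 0.172022) = 3.153°.
λ₂ = λ₁ + Δλ = 168.142°.
The forward bearing on arrival equals the back-azimuth from the destination plus 180°.
Back-azimuth from P₂ (68.56°, 168.14°) to P₁ (61.88°, 164.99°), with Δλ' = λ₁ − λ₂ = -3.15°: atan2( sin Δλ' cos φ₁ , cos φ₂ sin φ₁ − sin φ₂ cos φ₁ cos Δλ' ) = 192.64°.
Final bearing = (192.64° + 180°) mod 360° = 12.64°.

final bearing 12.64°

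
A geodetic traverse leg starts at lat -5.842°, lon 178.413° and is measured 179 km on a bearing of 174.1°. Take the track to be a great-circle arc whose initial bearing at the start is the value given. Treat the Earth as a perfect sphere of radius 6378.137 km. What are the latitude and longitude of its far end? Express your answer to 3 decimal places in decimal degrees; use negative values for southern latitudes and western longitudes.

latitude -7.441°, longitude 178.580°

The arc subtends δ = 179/6378.137 = 0.028065 rad at the centre.
Start latitude φ₁ = -0.101962 rad; initial bearing θ = 3.038618 rad.
Applying the spherical law of cosines for sides, sin φ₂ = sin φ₁ cos δ + cos φ₁ sin δ cos θ = -0.129513, so φ₂ = -7.441°.
Then Δλ = atan2(0.002869, 0.986424) = 0.002909 rad, from sin θ sin δ cos φ₁ over cos δ − sin φ₁ sin φ₂.
λ₂ = λ₁ + Δλ = 178.580°.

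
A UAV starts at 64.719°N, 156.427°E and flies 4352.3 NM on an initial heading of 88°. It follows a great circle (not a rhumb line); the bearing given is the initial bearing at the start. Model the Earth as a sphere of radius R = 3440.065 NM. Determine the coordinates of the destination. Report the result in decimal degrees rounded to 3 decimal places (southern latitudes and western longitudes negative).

latitude 16.635°, longitude -119.468°

δ = 4352.3/3440.065 = 1.265180 rad (72.4895°).
Converting: φ₁ = 1.129560 rad, θ = 1.535890 rad.
Applying the spherical law of cosines for sides, sin φ₂ = sin φ₁ cos δ + cos φ₁ sin δ cos θ = 0.286278, so φ₂ = 16.635°.
Then Δλ = atan2(0.407021, 0.042022) = 1.467918 rad, from sin θ sin δ cos φ₁ over cos δ − sin φ₁ sin φ₂.
λ₂ = 156.427° + 84.105° = 240.532°, normalized to (−180°, 180°] → -119.468°.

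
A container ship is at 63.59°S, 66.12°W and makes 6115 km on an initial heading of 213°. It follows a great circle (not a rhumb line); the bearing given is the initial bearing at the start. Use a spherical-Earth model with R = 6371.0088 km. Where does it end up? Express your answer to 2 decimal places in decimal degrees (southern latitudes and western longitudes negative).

latitude -55.02°, longitude 164.97°

Angular distance δ = d/R = 6115 / 6371.0088 = 0.959817 rad.
Converting: φ₁ = -1.109855 rad, θ = 3.717551 rad.
Destination latitude: φ₂ = arcsin( sin φ₁ cos δ + cos φ₁ sin δ cos θ ) = arcsin(-0.819345) = -55.02°.
Δλ = atan2( sin θ sin δ cos φ₁ , cos δ − sin φ₁ sin φ₂ ) = atan2(-0.198424, -0.160163) = -2.249898 rad = -128.91°.
λ₂ = -66.12° + -128.91° = -195.03°, normalized to (−180°, 180°] → 164.97°.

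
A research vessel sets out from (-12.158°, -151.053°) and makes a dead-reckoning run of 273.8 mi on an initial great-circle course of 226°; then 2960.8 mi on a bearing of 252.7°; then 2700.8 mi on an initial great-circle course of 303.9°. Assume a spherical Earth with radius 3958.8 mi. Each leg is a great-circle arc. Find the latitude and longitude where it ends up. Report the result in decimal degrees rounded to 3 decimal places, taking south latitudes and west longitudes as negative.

latitude 1.534°, longitude 129.744°

Apply the spherical direct solution leg by leg, carrying full precision between legs.
Leg 1: from (-12.158°, -151.053°), δ = 273.8/3958.8 = 0.069162 rad, θ = 226° → φ = -14.894°, λ = -154.002°.
Leg 2: from (-14.894°, -154.002°), δ = 2960.8/3958.8 = 0.747903 rad, θ = 252.7° → φ = -22.575°, λ = 161.313°.
Leg 3: from (-22.575°, 161.313°), δ = 2700.8/3958.8 = 0.682227 rad, θ = 303.9° → φ = 1.534°, λ = 129.744°.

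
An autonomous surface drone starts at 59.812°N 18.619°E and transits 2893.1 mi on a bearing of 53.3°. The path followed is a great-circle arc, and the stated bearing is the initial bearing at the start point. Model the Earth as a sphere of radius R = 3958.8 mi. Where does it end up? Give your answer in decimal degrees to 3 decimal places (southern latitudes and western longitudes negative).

latitude 57.590°, longitude 105.449°

Central angle δ = d/R = 0.730802 rad.
With φ₁ = 59.812° = 1.043916 rad and θ = 53.3° = 0.930260 rad:
Destination latitude: φ₂ = arcsin( sin φ₁ cos δ + cos φ₁ sin δ cos θ ) = arcsin(0.844231) = 57.590°.
For the longitude increment, Δλ = atan2( sin θ sin δ cos φ₁, cos δ − sin φ₁ sin φ₂ ) = atan2(0.269099, 0.014902) = 86.830°.
λ₂ = λ₁ + Δλ = 105.449°.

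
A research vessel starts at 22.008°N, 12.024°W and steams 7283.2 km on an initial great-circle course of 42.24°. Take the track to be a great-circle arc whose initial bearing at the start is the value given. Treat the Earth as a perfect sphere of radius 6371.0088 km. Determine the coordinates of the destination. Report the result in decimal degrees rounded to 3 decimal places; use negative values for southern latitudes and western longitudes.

latitude 51.259°, longitude 65.796°

Angular distance δ = d/R = 7283.2 / 6371.0088 = 1.143178 rad.
With φ₁ = 22.008° = 0.384112 rad and θ = 42.24° = 0.737227 rad:
Destination latitude: φ₂ = arcsin( sin φ₁ cos δ + cos φ₁ sin δ cos θ ) = arcsin(0.779988) = 51.259°.
Then Δλ = atan2(0.567133, 0.122415) = 1.358209 rad, from sin θ sin δ cos φ₁ over cos δ − sin φ₁ sin φ₂.
λ₂ = -12.024° + 77.820° = 65.796°.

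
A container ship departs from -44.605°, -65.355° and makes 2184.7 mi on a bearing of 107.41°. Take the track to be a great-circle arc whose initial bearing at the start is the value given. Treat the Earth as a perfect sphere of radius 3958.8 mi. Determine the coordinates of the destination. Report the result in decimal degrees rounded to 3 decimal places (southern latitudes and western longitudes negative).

latitude -45.207°, longitude -20.117°

Angular distance δ = d/R = 2184.7 / 3958.8 = 0.551859 rad.
Start latitude φ₁ = -0.778504 rad; initial bearing θ = 1.874658 rad.
Destination latitude: φ₂ = arcsin( sin φ₁ cos δ + cos φ₁ sin δ cos θ ) = arcsin(-0.709655) = -45.207°.
For the longitude increment, Δλ = atan2( sin θ sin δ cos φ₁, cos δ − sin φ₁ sin φ₂ ) = atan2(0.356163, 0.353221) = 45.238°.
λ₂ = -65.355° + 45.238° = -20.117°.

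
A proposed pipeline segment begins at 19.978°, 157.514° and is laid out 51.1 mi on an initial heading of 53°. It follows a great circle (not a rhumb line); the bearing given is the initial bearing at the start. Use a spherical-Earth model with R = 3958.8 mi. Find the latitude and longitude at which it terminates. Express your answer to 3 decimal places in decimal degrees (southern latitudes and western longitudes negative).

latitude 20.422°, longitude 158.144°

Central angle δ = d/R = 0.012908 rad.
Start latitude φ₁ = 0.348682 rad; initial bearing θ = 0.925025 rad.
Destination latitude: φ₂ = arcsin( sin φ₁ cos δ + cos φ₁ sin δ cos θ ) = arcsin(0.348931) = 20.422°.
Then Δλ = atan2(0.009688, 0.880701) = 0.011000 rad, from sin θ sin δ cos φ₁ over cos δ − sin φ₁ sin φ₂.
Hence λ₂ = 157.514° + 0.630° = 158.144°.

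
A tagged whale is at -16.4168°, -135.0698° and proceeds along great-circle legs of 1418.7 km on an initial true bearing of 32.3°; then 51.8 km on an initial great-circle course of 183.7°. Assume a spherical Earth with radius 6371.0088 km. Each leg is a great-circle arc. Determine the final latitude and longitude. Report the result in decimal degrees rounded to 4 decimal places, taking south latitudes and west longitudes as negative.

Apply the spherical direct solution leg by leg, carrying full precision between legs.
Leg 1: from (-16.4168°, -135.0698°), δ = 1418.7/6371.0088 = 0.222681 rad, θ = 32.3° → φ = -5.5424°, λ = -128.2606°.
Leg 2: from (-5.5424°, -128.2606°), δ = 51.8/6371.0088 = 0.008131 rad, θ = 183.7° → φ = -6.0073°, λ = -128.2908°.

latitude -6.0073°, longitude -128.2908°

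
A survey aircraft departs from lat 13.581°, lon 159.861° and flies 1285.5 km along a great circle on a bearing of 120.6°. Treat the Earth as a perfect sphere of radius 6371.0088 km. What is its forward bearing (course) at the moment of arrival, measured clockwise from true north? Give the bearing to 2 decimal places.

final bearing 122.44°

Central angle δ = d/R = 0.201773 rad.
Converting: φ₁ = 0.237033 rad, θ = 2.104867 rad.
Destination latitude: φ₂ = arcsin( sin φ₁ cos δ + cos φ₁ sin δ cos θ ) = arcsin(0.130893) = 7.521°.
Δλ = atan2( sin θ sin δ cos φ₁ , cos δ − sin φ₁ sin φ₂ ) = atan2(0.167676, 0.948976) = 0.174886 rad = 10.020°.
λ₂ = 159.861° + 10.020° = 169.881°.
The forward bearing on arrival equals the back-azimuth from the destination plus 180°.
Back-azimuth from P₂ (7.52°, 169.88°) to P₁ (13.58°, 159.86°), with Δλ' = λ₁ − λ₂ = -10.02°: atan2( sin Δλ' cos φ₁ , cos φ₂ sin φ₁ − sin φ₂ cos φ₁ cos Δλ' ) = 302.44°.
Final bearing = (302.44° + 180°) mod 360° = 122.44°.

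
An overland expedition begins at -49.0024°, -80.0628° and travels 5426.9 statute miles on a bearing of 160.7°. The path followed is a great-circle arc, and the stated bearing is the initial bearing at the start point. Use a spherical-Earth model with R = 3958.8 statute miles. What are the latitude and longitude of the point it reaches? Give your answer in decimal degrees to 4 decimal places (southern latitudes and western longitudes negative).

latitude -49.1768°, longitude 70.2337°

δ = 5426.9/3958.8 = 1.370845 rad (78.5436°).
Start latitude φ₁ = -0.855253 rad; initial bearing θ = 2.804744 rad.
Destination latitude: φ₂ = arcsin( sin φ₁ cos δ + cos φ₁ sin δ cos θ ) = arcsin(-0.756731) = -49.1768°.
Δλ = atan2( sin θ sin δ cos φ₁ , cos δ − sin φ₁ sin φ₂ ) = atan2(0.212506, -0.372511) = 2.623169 rad = 150.2965°.
λ₂ = -80.0628° + 150.2965° = 70.2337°.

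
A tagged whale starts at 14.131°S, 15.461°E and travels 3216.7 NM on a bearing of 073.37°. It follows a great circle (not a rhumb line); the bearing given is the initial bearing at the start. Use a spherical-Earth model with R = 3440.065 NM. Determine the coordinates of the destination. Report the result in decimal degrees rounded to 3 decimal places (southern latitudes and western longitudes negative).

latitude 4.494°, longitude 66.118°

Central angle δ = d/R = 0.935070 rad.
With φ₁ = -14.131° = -0.246632 rad and θ = 73.37° = 1.280548 rad:
sin φ₂ = sin φ₁ cos δ + cos φ₁ sin δ cos θ = (-0.244140)(0.593762) + (0.969740)(0.804640)(0.286190) = 0.078351
φ₂ = asin(0.078351) = 0.078431 rad = 4.494°.
Then Δλ = atan2(0.747655, 0.612891) = 0.884127 rad, from sin θ sin δ cos φ₁ over cos δ − sin φ₁ sin φ₂.
Hence λ₂ = 15.461° + 50.657° = 66.118°.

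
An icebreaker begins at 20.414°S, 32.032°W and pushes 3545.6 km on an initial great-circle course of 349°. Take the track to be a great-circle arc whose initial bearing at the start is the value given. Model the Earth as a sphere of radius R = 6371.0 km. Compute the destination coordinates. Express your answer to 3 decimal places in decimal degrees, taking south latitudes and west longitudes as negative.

Central angle δ = d/R = 0.556522 rad.
With φ₁ = -20.414° = -0.356292 rad and θ = 349° = 6.091199 rad:
Destination latitude: φ₂ = arcsin( sin φ₁ cos δ + cos φ₁ sin δ cos θ ) = arcsin(0.189799) = 10.941°.
Then Δλ = atan2(-0.094462, 0.915300) = -0.102839 rad, from sin θ sin δ cos φ₁ over cos δ − sin φ₁ sin φ₂.
λ₂ = -32.032° + -5.892° = -37.924°.

latitude 10.941°, longitude -37.924°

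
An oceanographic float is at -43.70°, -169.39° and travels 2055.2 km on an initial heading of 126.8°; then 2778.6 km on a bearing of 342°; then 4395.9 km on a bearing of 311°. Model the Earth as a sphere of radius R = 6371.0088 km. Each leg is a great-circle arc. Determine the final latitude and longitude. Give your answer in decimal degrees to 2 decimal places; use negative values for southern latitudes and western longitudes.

latitude 0.16°, longitude 177.98°

Apply the spherical direct solution leg by leg, carrying full precision between legs.
Leg 1: from (-43.70°, -169.39°), δ = 2055.2/6371.0088 = 0.322586 rad, θ = 126.8° → φ = -52.42°, λ = -144.79°.
Leg 2: from (-52.42°, -144.79°), δ = 2778.6/6371.0088 = 0.436132 rad, θ = 342° → φ = -28.25°, λ = -153.31°.
Leg 3: from (-28.25°, -153.31°), δ = 4395.9/6371.0088 = 0.689985 rad, θ = 311° → φ = 0.16°, λ = 177.98°.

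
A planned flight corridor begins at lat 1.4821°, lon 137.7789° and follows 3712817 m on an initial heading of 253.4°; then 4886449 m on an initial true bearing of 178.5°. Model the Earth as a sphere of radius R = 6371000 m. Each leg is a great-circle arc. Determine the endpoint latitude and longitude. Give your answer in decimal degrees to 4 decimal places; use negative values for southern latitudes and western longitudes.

Apply the spherical direct solution leg by leg, carrying full precision between legs.
Leg 1: from (1.4821°, 137.7789°), δ = 3712817/6371000 = 0.582768 rad, θ = 253.4° → φ = -7.7920°, λ = 105.6168°.
Leg 2: from (-7.7920°, 105.6168°), δ = 4886449/6371000 = 0.766983 rad, θ = 178.5° → φ = -51.7151°, λ = 107.2970°.

latitude -51.7151°, longitude 107.2970°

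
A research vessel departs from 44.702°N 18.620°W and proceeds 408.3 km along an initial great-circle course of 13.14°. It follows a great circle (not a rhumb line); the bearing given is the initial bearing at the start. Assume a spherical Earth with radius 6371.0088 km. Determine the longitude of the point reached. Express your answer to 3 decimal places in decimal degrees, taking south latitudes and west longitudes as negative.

longitude -17.367°

δ = 408.3/6371.0088 = 0.064087 rad (3.6719°).
With φ₁ = 44.702° = 0.780197 rad and θ = 13.14° = 0.229336 rad:
Applying the spherical law of cosines for sides, sin φ₂ = sin φ₁ cos δ + cos φ₁ sin δ cos θ = 0.746304, so φ₂ = 48.271°.
For the longitude increment, Δλ = atan2( sin θ sin δ cos φ₁, cos δ − sin φ₁ sin φ₂ ) = atan2(0.010348, 0.472982) = 1.253°.
λ₂ = -18.620° + 1.253° = -17.367°.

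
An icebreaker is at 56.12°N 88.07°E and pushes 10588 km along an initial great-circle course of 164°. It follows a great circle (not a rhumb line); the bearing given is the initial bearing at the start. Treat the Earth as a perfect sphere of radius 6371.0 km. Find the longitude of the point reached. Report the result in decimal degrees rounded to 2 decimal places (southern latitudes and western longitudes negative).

longitude 108.32°

The arc subtends δ = 10588/6371 = 1.661906 rad at the centre.
With φ₁ = 56.12° = 0.979479 rad and θ = 164° = 2.862340 rad:
Destination latitude: φ₂ = arcsin( sin φ₁ cos δ + cos φ₁ sin δ cos θ ) = arcsin(-0.609173) = -37.53°.
Then Δλ = atan2(0.153018, 0.414756) = 0.353443 rad, from sin θ sin δ cos φ₁ over cos δ − sin φ₁ sin φ₂.
Hence λ₂ = 88.07° + 20.25° = 108.32°.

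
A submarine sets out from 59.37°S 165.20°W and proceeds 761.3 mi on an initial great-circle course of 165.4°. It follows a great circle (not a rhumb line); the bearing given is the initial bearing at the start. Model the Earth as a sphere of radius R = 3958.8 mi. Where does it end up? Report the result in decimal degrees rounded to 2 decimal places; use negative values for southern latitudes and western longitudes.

latitude -69.86°, longitude -157.16°

Central angle δ = d/R = 0.192306 rad.
With φ₁ = -59.37° = -1.036202 rad and θ = 165.4° = 2.886775 rad:
sin φ₂ = sin φ₁ cos δ + cos φ₁ sin δ cos θ = (-0.860475)(0.981566) + (0.509492)(0.191123)(-0.967709) = -0.938845
φ₂ = asin(-0.938845) = -1.219260 rad = -69.86°.
Then Δλ = atan2(0.024545, 0.173713) = 0.140369 rad, from sin θ sin δ cos φ₁ over cos δ − sin φ₁ sin φ₂.
λ₂ = -165.20° + 8.04° = -157.16°.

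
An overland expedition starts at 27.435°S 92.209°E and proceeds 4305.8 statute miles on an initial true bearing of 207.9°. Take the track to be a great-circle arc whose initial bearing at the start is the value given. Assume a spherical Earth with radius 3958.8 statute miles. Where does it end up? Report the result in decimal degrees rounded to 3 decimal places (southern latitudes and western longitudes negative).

Angular distance δ = d/R = 4305.8 / 3958.8 = 1.087653 rad.
Start latitude φ₁ = -0.478831 rad; initial bearing θ = 3.628540 rad.
Applying the spherical law of cosines for sides, sin φ₂ = sin φ₁ cos δ + cos φ₁ sin δ cos θ = -0.908637, so φ₂ = -65.318°.
For the longitude increment, Δλ = atan2( sin θ sin δ cos φ₁, cos δ − sin φ₁ sin φ₂ ) = atan2(-0.367768, 0.045918) = -82.883°.
λ₂ = λ₁ + Δλ = 9.326°.

latitude -65.318°, longitude 9.326°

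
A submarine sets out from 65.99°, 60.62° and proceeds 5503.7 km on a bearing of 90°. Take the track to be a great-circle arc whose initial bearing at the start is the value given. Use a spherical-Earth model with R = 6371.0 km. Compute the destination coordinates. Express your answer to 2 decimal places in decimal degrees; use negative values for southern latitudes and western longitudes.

latitude 36.39°, longitude 131.45°

The arc subtends δ = 5503.7/6371 = 0.863868 rad at the centre.
Converting: φ₁ = 1.151743 rad, θ = 1.570796 rad.
sin φ₂ = sin φ₁ cos δ + cos φ₁ sin δ cos θ = (0.913474)(0.649502) + (0.406896)(0.760360)(0.000000) = 0.593303
φ₂ = asin(0.593303) = 0.635156 rad = 36.39°.
For the longitude increment, Δλ = atan2( sin θ sin δ cos φ₁, cos δ − sin φ₁ sin φ₂ ) = atan2(0.309388, 0.107534) = 70.83°.
λ₂ = 60.62° + 70.83° = 131.45°.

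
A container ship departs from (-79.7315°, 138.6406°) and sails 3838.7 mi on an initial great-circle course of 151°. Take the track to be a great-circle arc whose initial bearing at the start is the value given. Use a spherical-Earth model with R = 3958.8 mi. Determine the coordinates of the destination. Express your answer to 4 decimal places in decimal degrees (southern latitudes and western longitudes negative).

The arc subtends δ = 3838.7/3958.8 = 0.969663 rad at the centre.
With φ₁ = -79.7315° = -1.391577 rad and θ = 151° = 2.635447 rad:
Applying the spherical law of cosines for sides, sin φ₂ = sin φ₁ cos δ + cos φ₁ sin δ cos θ = -0.685098, so φ₂ = -43.2433°.
For the longitude increment, Δλ = atan2( sin θ sin δ cos φ₁, cos δ − sin φ₁ sin φ₂ ) = atan2(0.071272, -0.108547) = 146.7109°.
λ₂ = 138.6406° + 146.7109° = 285.3515°, normalized to (−180°, 180°] → -74.6485°.

latitude -43.2433°, longitude -74.6485°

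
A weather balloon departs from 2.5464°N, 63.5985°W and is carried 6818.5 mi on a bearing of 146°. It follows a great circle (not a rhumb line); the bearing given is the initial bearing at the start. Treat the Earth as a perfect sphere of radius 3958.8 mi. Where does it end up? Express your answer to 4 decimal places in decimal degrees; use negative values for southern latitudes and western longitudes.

latitude -55.6323°, longitude 38.0969°

Central angle δ = d/R = 1.722365 rad.
Converting: φ₁ = 0.044443 rad, θ = 2.548181 rad.
sin φ₂ = sin φ₁ cos δ + cos φ₁ sin δ cos θ = (0.044428)(-0.150989) + (0.999013)(0.988535)(-0.829038) = -0.825432
φ₂ = asin(-0.825432) = -0.970967 rad = -55.6323°.
Then Δλ = atan2(0.552236, -0.114317) = 1.774920 rad, from sin θ sin δ cos φ₁ over cos δ − sin φ₁ sin φ₂.
λ₂ = λ₁ + Δλ = 38.0969°.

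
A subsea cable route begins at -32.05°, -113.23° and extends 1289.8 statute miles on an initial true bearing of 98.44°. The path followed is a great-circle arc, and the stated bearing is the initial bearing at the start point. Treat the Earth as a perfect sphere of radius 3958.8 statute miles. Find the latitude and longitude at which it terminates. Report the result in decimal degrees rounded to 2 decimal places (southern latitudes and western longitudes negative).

The arc subtends δ = 1289.8/3958.8 = 0.325806 rad at the centre.
With φ₁ = -32.05° = -0.559378 rad and θ = 98.44° = 1.718102 rad:
Destination latitude: φ₂ = arcsin( sin φ₁ cos δ + cos φ₁ sin δ cos θ ) = arcsin(-0.542561) = -32.86°.
Δλ = atan2( sin θ sin δ cos φ₁ , cos δ − sin φ₁ sin φ₂ ) = atan2(0.268351, 0.659478) = 0.386452 rad = 22.14°.
λ₂ = λ₁ + Δλ = -91.09°.

latitude -32.86°, longitude -91.09°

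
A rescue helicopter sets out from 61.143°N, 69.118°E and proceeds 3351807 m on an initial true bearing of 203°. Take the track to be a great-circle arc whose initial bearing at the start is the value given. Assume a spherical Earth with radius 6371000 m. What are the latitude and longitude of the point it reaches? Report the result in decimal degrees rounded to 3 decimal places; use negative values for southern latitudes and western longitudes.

The arc subtends δ = 3351807/6371000 = 0.526104 rad at the centre.
With φ₁ = 61.143° = 1.067147 rad and θ = 203° = 3.543018 rad:
Destination latitude: φ₂ = arcsin( sin φ₁ cos δ + cos φ₁ sin δ cos θ ) = arcsin(0.534297) = 32.296°.
Then Δλ = atan2(-0.094697, 0.396819) = -0.234259 rad, from sin θ sin δ cos φ₁ over cos δ − sin φ₁ sin φ₂.
λ₂ = λ₁ + Δλ = 55.696°.

latitude 32.296°, longitude 55.696°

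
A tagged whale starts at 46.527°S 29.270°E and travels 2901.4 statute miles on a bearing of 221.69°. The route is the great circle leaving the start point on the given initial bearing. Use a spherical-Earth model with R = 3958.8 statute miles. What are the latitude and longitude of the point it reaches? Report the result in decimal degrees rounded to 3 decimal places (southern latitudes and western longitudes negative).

latitude -62.018°, longitude -42.240°

δ = 2901.4/3958.8 = 0.732899 rad (41.9920°).
Converting: φ₁ = -0.812049 rad, θ = 3.869220 rad.
Destination latitude: φ₂ = arcsin( sin φ₁ cos δ + cos φ₁ sin δ cos θ ) = arcsin(-0.883097) = -62.018°.
Then Δλ = atan2(-0.306145, 0.102376) = -1.248084 rad, from sin θ sin δ cos φ₁ over cos δ − sin φ₁ sin φ₂.
Hence λ₂ = 29.270° + -71.510° = -42.240°.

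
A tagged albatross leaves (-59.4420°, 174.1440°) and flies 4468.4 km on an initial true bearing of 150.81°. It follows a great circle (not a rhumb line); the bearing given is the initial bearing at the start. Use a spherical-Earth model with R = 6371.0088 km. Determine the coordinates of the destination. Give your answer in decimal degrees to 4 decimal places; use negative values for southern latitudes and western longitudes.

latitude -70.7790°, longitude -78.7792°

The arc subtends δ = 4468.4/6371.0088 = 0.701365 rad at the centre.
Converting: φ₁ = -1.037459 rad, θ = 2.632131 rad.
Applying the spherical law of cosines for sides, sin φ₂ = sin φ₁ cos δ + cos φ₁ sin δ cos θ = -0.944256, so φ₂ = -70.7790°.
Δλ = atan2( sin θ sin δ cos φ₁ , cos δ − sin φ₁ sin φ₂ ) = atan2(0.159996, -0.049150) = 1.868843 rad = 107.0768°.
λ₂ = 174.1440° + 107.0768° = 281.2208°, normalized to (−180°, 180°] → -78.7792°.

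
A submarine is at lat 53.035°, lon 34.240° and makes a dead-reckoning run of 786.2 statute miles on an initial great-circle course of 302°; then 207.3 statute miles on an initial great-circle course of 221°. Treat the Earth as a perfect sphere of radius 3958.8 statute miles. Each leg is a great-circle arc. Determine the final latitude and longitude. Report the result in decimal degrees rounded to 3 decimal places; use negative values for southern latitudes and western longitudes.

latitude 55.483°, longitude 12.468°

Apply the spherical direct solution leg by leg, carrying full precision between legs.
Leg 1: from (53.035°, 34.240°), δ = 786.2/3958.8 = 0.198596 rad, θ = 302° → φ = 57.797°, λ = 15.942°.
Leg 2: from (57.797°, 15.942°), δ = 207.3/3958.8 = 0.052364 rad, θ = 221° → φ = 55.483°, λ = 12.468°.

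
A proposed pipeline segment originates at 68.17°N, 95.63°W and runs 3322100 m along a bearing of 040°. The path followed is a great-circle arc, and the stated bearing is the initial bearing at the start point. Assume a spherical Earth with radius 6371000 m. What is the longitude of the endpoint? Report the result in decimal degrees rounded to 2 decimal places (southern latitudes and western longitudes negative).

longitude 0.04°

δ = 3322100/6371000 = 0.521441 rad (29.8764°).
With φ₁ = 68.17° = 1.189791 rad and θ = 40° = 0.698132 rad:
Destination latitude: φ₂ = arcsin( sin φ₁ cos δ + cos φ₁ sin δ cos θ ) = arcsin(0.946819) = 71.23°.
Then Δλ = atan2(0.119065, -0.011822) = 1.669759 rad, from sin θ sin δ cos φ₁ over cos δ − sin φ₁ sin φ₂.
λ₂ = λ₁ + Δλ = 0.04°.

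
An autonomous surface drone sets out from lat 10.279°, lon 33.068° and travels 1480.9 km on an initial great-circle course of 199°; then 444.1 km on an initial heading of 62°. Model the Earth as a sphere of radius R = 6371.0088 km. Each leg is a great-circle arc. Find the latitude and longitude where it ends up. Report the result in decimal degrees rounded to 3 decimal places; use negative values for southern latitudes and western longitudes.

Apply the spherical direct solution leg by leg, carrying full precision between legs.
Leg 1: from (10.279°, 33.068°), δ = 1480.9/6371.0088 = 0.232444 rad, θ = 199° → φ = -2.331°, λ = 28.763°.
Leg 2: from (-2.331°, 28.763°), δ = 444.1/6371.0088 = 0.069706 rad, θ = 62° → φ = -0.452°, λ = 32.289°.

latitude -0.452°, longitude 32.289°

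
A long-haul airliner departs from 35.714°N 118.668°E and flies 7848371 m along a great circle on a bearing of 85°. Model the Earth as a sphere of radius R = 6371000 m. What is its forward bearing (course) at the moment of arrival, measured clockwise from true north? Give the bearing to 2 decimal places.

Angular distance δ = d/R = 7848371 / 6371000 = 1.231890 rad.
Start latitude φ₁ = 0.623327 rad; initial bearing θ = 1.483530 rad.
Destination latitude: φ₂ = arcsin( sin φ₁ cos δ + cos φ₁ sin δ cos θ ) = arcsin(0.260808) = 15.118°.
Then Δλ = atan2(0.762843, 0.180212) = 1.338812 rad, from sin θ sin δ cos φ₁ over cos δ − sin φ₁ sin φ₂.
λ₂ = 118.668° + 76.708° = 195.376°, normalized to (−180°, 180°] → -164.624°.
The forward bearing on arrival equals the back-azimuth from the destination plus 180°.
Back-azimuth from P₂ (15.12°, -164.62°) to P₁ (35.71°, 118.67°), with Δλ' = λ₁ − λ₂ = 283.29°: atan2( sin Δλ' cos φ₁ , cos φ₂ sin φ₁ − sin φ₂ cos φ₁ cos Δλ' ) = 303.09°.
Final bearing = (303.09° + 180°) mod 360° = 123.09°.

final bearing 123.09°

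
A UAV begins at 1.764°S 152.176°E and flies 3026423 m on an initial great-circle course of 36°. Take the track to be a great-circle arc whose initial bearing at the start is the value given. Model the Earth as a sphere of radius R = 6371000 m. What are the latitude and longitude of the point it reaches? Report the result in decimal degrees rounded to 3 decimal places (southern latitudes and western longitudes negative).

latitude 20.027°, longitude 168.803°

Angular distance δ = d/R = 3026423 / 6371000 = 0.475031 rad.
Start latitude φ₁ = -0.030788 rad; initial bearing θ = 0.628319 rad.
Destination latitude: φ₂ = arcsin( sin φ₁ cos δ + cos φ₁ sin δ cos θ ) = arcsin(0.342467) = 20.027°.
Δλ = atan2( sin θ sin δ cos φ₁ , cos δ − sin φ₁ sin φ₂ ) = atan2(0.268706, 0.899821) = 0.290191 rad = 16.627°.
λ₂ = λ₁ + Δλ = 168.803°.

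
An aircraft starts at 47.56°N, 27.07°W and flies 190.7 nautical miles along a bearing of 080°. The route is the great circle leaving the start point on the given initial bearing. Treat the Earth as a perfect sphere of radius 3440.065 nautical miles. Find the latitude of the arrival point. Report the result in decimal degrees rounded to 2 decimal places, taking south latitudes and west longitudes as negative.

The arc subtends δ = 190.7/3440.065 = 0.055435 rad at the centre.
With φ₁ = 47.56° = 0.830079 rad and θ = 80° = 1.396263 rad:
Applying the spherical law of cosines for sides, sin φ₂ = sin φ₁ cos δ + cos φ₁ sin δ cos θ = 0.743343, so φ₂ = 48.02°.
Δλ = atan2( sin θ sin δ cos φ₁ , cos δ − sin φ₁ sin φ₂ ) = atan2(0.036821, 0.449888) = 0.081664 rad = 4.68°.
λ₂ = λ₁ + Δλ = -22.39°.

latitude 48.02°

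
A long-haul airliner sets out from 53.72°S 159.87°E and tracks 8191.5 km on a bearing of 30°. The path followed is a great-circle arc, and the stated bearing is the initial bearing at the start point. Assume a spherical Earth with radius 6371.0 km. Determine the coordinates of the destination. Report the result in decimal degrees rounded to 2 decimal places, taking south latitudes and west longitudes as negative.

latitude 15.37°, longitude -170.29°

The arc subtends δ = 8191.5/6371 = 1.285748 rad at the centre.
Converting: φ₁ = -0.937591 rad, θ = 0.523599 rad.
Destination latitude: φ₂ = arcsin( sin φ₁ cos δ + cos φ₁ sin δ cos θ ) = arcsin(0.265088) = 15.37°.
Δλ = atan2( sin θ sin δ cos φ₁ , cos δ − sin φ₁ sin φ₂ ) = atan2(0.283927, 0.494901) = 0.520861 rad = 29.84°.
λ₂ = 159.87° + 29.84° = 189.71°, normalized to (−180°, 180°] → -170.29°.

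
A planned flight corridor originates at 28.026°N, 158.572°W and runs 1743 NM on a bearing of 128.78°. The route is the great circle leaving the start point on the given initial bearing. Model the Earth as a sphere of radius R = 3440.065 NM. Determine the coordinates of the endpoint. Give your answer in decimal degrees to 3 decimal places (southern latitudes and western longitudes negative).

latitude 8.195°, longitude -136.102°

The arc subtends δ = 1743/3440.065 = 0.506676 rad at the centre.
With φ₁ = 28.026° = 0.489146 rad and θ = 128.78° = 2.247635 rad:
Destination latitude: φ₂ = arcsin( sin φ₁ cos δ + cos φ₁ sin δ cos θ ) = arcsin(0.142538) = 8.195°.
For the longitude increment, Δλ = atan2( sin θ sin δ cos φ₁, cos δ − sin φ₁ sin φ₂ ) = atan2(0.333937, 0.807388) = 22.470°.
Hence λ₂ = -158.572° + 22.470° = -136.102°.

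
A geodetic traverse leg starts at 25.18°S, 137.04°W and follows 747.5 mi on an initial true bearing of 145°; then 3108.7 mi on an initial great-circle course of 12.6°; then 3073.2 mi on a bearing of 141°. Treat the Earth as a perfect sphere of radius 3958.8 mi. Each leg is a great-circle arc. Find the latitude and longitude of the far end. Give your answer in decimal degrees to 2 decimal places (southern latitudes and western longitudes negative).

latitude -24.07°, longitude -91.70°

Apply the spherical direct solution leg by leg, carrying full precision between legs.
Leg 1: from (-25.18°, -137.04°), δ = 747.5/3958.8 = 0.188820 rad, θ = 145° → φ = -33.85°, λ = -129.59°.
Leg 2: from (-33.85°, -129.59°), δ = 3108.7/3958.8 = 0.785263 rad, θ = 12.6° → φ = 10.32°, λ = -120.57°.
Leg 3: from (10.32°, -120.57°), δ = 3073.2/3958.8 = 0.776296 rad, θ = 141° → φ = -24.07°, λ = -91.70°.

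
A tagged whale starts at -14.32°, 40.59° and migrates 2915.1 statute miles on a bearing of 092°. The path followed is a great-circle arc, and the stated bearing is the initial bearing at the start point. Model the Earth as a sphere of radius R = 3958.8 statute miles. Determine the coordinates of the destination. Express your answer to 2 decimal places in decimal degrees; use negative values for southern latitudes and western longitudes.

Angular distance δ = d/R = 2915.1 / 3958.8 = 0.736360 rad.
Converting: φ₁ = -0.249931 rad, θ = 1.605703 rad.
sin φ₂ = sin φ₁ cos δ + cos φ₁ sin δ cos θ = (-0.247337)(0.740918) + (0.968929)(0.671595)(-0.034899) = -0.205967
φ₂ = asin(-0.205967) = -0.207452 rad = -11.89°.
Then Δλ = atan2(0.650332, 0.689975) = 0.755829 rad, from sin θ sin δ cos φ₁ over cos δ − sin φ₁ sin φ₂.
λ₂ = λ₁ + Δλ = 83.90°.

latitude -11.89°, longitude 83.90°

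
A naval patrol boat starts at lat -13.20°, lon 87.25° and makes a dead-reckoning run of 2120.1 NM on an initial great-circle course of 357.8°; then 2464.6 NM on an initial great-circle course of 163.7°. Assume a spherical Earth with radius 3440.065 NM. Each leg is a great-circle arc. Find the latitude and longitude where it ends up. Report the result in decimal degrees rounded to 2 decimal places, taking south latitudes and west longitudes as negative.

latitude -17.49°, longitude 97.02°

Apply the spherical direct solution leg by leg, carrying full precision between legs.
Leg 1: from (-13.20°, 87.25°), δ = 2120.1/3440.065 = 0.616296 rad, θ = 357.8° → φ = 22.09°, λ = 85.88°.
Leg 2: from (22.09°, 85.88°), δ = 2464.6/3440.065 = 0.716440 rad, θ = 163.7° → φ = -17.49°, λ = 97.02°.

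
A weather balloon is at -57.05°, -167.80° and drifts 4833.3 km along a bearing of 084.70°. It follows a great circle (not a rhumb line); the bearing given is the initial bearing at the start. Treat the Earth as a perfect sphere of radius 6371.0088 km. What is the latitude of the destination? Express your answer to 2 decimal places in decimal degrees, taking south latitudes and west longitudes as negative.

latitude -35.06°

δ = 4833.3/6371.0088 = 0.758640 rad (43.4669°).
Converting: φ₁ = -0.995710 rad, θ = 1.478294 rad.
Destination latitude: φ₂ = arcsin( sin φ₁ cos δ + cos φ₁ sin δ cos θ ) = arcsin(-0.574466) = -35.06°.
Δλ = atan2( sin θ sin δ cos φ₁ , cos δ − sin φ₁ sin φ₂ ) = atan2(0.372573, 0.243712) = 0.991522 rad = 56.81°.
λ₂ = λ₁ + Δλ = -110.99°.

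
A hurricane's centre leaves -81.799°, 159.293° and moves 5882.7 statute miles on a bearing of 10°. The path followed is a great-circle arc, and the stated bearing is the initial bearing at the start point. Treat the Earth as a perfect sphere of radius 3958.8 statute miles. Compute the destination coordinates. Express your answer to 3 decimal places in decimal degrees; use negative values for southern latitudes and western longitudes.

latitude 3.217°, longitude 169.273°

δ = 5882.7/3958.8 = 1.485981 rad (85.1404°).
Converting: φ₁ = -1.427662 rad, θ = 0.174533 rad.
Destination latitude: φ₂ = arcsin( sin φ₁ cos δ + cos φ₁ sin δ cos θ ) = arcsin(0.056126) = 3.217°.
For the longitude increment, Δλ = atan2( sin θ sin δ cos φ₁, cos δ − sin φ₁ sin φ₂ ) = atan2(0.024681, 0.140266) = 9.980°.
λ₂ = 159.293° + 9.980° = 169.273°.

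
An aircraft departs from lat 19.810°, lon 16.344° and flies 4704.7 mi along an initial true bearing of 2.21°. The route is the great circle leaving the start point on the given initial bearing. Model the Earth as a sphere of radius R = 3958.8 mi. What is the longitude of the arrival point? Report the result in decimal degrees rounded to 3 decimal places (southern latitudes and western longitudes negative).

longitude 60.493°

δ = 4704.7/3958.8 = 1.188416 rad (68.0912°).
With φ₁ = 19.810° = 0.345750 rad and θ = 2.21° = 0.038572 rad:
Applying the spherical law of cosines for sides, sin φ₂ = sin φ₁ cos δ + cos φ₁ sin δ cos θ = 0.998680, so φ₂ = 87.056°.
For the longitude increment, Δλ = atan2( sin θ sin δ cos φ₁, cos δ − sin φ₁ sin φ₂ ) = atan2(0.033660, 0.034675) = 44.149°.
λ₂ = λ₁ + Δλ = 60.493°.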